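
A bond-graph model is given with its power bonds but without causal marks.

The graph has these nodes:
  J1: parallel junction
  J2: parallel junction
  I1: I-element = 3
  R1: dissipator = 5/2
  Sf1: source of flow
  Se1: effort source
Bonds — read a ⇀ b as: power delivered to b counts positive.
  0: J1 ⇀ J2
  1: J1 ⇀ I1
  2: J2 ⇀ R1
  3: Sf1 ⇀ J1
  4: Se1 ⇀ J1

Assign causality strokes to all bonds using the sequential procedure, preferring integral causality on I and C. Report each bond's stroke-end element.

bond 0 |J2
bond 1 |I1
bond 2 |R1
bond 3 |Sf1
bond 4 |J1

bond 3 stroke at Sf1  (Sf1: flow source, stroke at near end)
bond 4 stroke at J1  (Se1: effort source, stroke at far end)
bond 0 stroke at J2  (J1 effort already set via bond 4)
bond 1 stroke at I1  (J1 effort already set via bond 4)
bond 2 stroke at R1  (0-jn J2 has e-setter on 0)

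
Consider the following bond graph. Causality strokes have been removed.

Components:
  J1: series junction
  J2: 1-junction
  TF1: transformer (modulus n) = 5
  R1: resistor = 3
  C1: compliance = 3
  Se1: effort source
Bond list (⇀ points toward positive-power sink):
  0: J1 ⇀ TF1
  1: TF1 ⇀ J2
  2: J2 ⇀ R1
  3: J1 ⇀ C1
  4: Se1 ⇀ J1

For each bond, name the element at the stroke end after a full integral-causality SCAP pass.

#4 |J1  (Se1: effort source, stroke at far end)
#3 |J1  (C1 integral (e out))
#0 |TF1  (only one flow-in slot at J1)
#1 |J2  (TF TF1: opposite of bond 0)
#2 |R1  (J2 needs exactly one f-in)

β0 stroke at TF1
β1 stroke at J2
β2 stroke at R1
β3 stroke at J1
β4 stroke at J1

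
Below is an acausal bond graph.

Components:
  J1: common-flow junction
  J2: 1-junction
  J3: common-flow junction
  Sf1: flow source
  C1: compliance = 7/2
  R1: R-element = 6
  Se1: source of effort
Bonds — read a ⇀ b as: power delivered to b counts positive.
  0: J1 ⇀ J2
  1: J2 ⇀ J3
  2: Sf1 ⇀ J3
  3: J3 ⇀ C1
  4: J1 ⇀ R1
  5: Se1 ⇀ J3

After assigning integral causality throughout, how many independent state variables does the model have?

bond 2 stroke at Sf1  (source Sf1 imposes f)
bond 5 stroke at J3  (Se1 (Se) sets effort on bond)
bond 1 stroke at J3  (J3 flow already set via bond 2)
bond 3 stroke at J3  (J3: bond 2 brought flow, rest push out)
bond 0 stroke at J2  (1-jn J2 has f-setter on 1)
bond 4 stroke at J1  (J1: bond 0 brought flow, rest push out)

1  (C1 all integral)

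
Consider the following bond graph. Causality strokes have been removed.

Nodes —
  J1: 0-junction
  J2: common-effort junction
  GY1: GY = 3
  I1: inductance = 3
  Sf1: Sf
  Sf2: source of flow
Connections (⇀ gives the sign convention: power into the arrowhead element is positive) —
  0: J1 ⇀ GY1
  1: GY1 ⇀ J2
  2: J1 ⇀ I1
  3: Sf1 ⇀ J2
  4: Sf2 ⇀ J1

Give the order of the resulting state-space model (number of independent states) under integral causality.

bond 3 stroke→Sf1  (source Sf1 imposes f)
bond 4 stroke→Sf2  (Sf2 fixes flow; stroke at Sf2)
bond 1 stroke→J2  (closing 0-jn rule on J2)
bond 0 stroke→J1  (GY1: gyrator matches bond 1)
bond 2 stroke→I1  (common-e at J1 fixed by 0)

1  (I1 all integral)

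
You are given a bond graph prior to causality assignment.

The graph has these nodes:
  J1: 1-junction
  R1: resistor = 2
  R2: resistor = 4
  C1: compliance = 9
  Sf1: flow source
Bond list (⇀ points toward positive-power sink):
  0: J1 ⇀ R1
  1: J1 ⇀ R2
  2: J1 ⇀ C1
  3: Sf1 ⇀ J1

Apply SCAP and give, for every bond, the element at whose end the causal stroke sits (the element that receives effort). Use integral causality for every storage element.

b3 →Sf1  (Sf1 (Sf) sets flow on bond)
b0 →J1  (J1: bond 3 brought flow, rest push out)
b1 →J1  (J1: bond 3 brought flow, rest push out)
b2 →J1  (J1: bond 3 brought flow, rest push out)

#0 →J1
#1 →J1
#2 →J1
#3 →Sf1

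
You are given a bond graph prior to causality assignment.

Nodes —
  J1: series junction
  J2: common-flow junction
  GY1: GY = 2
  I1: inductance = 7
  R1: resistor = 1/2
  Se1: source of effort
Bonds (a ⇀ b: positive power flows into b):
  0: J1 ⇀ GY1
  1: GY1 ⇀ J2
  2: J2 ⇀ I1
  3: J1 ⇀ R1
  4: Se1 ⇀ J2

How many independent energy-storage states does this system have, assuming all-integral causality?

1  (I1 all integral)

b4 stroke at J2  (Se1 (Se) sets effort on bond)
b2 stroke at I1  (I1: I, integral causality)
b1 stroke at J2  (common-f at J2 fixed by 2)
b0 stroke at J1  (GY1: gyrator matches bond 1)
b3 stroke at R1  (closing 1-jn rule on J1)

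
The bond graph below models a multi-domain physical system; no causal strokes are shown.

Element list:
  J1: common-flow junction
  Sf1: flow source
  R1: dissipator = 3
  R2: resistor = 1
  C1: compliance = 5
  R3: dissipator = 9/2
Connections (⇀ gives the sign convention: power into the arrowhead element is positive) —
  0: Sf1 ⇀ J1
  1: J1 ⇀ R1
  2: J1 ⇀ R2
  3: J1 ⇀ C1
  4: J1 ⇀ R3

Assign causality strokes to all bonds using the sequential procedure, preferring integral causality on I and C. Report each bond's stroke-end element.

#0 |Sf1
#1 |J1
#2 |J1
#3 |J1
#4 |J1

β0 stroke→Sf1  (Sf1 (Sf) sets flow on bond)
β1 stroke→J1  (common-f at J1 fixed by 0)
β2 stroke→J1  (common-f at J1 fixed by 0)
β3 stroke→J1  (common-f at J1 fixed by 0)
β4 stroke→J1  (common-f at J1 fixed by 0)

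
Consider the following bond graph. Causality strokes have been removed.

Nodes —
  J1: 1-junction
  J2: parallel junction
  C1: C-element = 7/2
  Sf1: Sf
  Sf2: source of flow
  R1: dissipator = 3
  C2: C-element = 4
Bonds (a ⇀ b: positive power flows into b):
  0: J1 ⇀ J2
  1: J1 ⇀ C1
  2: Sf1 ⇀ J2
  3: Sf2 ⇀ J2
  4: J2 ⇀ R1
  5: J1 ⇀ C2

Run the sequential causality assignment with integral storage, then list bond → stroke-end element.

b2 |Sf1  (Sf1 (Sf) sets flow on bond)
b3 |Sf2  (Sf2 (Sf) sets flow on bond)
b1 |J1  (C1 outputs effort q/C1)
b5 |J1  (prefer integral on C2)
b0 |J2  (only one flow-in slot at J1)
b4 |R1  (J2: bond 0 brought effort, rest push out)

β0 →J2
β1 →J1
β2 →Sf1
β3 →Sf2
β4 →R1
β5 →J1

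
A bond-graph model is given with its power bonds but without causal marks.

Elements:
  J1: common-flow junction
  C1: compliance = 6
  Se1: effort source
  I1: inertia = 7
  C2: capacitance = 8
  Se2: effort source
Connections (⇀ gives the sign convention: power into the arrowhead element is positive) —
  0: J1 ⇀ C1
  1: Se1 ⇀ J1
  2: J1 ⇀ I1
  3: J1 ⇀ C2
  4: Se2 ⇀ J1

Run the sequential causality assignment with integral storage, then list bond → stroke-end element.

β0 stroke→J1
β1 stroke→J1
β2 stroke→I1
β3 stroke→J1
β4 stroke→J1

β1 |J1  (Se1: effort source, stroke at far end)
β4 |J1  (Se2 fixes effort; stroke away)
β0 |J1  (C1: C, integral causality)
β2 |I1  (prefer integral on I1)
β3 |J1  (J1 flow already set via bond 2)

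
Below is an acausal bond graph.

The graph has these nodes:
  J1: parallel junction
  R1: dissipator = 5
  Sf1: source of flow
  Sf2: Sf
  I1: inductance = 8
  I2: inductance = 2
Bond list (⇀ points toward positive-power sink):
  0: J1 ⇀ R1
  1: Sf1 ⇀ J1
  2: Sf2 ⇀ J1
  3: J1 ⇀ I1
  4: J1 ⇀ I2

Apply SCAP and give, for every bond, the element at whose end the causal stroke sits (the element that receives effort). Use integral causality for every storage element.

b0 stroke→J1
b1 stroke→Sf1
b2 stroke→Sf2
b3 stroke→I1
b4 stroke→I2

#1 |Sf1  (Sf1: flow source, stroke at near end)
#2 |Sf2  (Sf2 (Sf) sets flow on bond)
#3 |I1  (I1 integral (f out))
#4 |I2  (I2 integral (f out))
#0 |J1  (J1: last free bond brings effort in)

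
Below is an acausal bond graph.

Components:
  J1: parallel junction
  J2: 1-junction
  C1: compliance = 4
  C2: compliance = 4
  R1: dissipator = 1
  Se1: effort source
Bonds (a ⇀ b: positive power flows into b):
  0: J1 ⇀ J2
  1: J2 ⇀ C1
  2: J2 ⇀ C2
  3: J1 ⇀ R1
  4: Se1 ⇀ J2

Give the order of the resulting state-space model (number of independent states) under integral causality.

b4 stroke at J2  (Se1: effort source, stroke at far end)
b1 stroke at J2  (C1 outputs effort q/C1)
b2 stroke at J2  (prefer integral on C2)
b0 stroke at J1  (J2 needs exactly one f-in)
b3 stroke at R1  (0-jn J1 has e-setter on 0)

2  (C1, C2 all integral)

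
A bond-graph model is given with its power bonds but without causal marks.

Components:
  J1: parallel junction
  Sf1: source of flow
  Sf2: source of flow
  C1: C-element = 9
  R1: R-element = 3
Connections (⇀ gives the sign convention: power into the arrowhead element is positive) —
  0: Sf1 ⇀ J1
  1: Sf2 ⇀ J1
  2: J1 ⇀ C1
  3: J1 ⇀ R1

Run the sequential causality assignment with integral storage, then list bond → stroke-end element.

β0 stroke at Sf1
β1 stroke at Sf2
β2 stroke at J1
β3 stroke at R1

bond 0 →Sf1  (Sf1 (Sf) sets flow on bond)
bond 1 →Sf2  (source Sf2 imposes f)
bond 2 →J1  (C1 outputs effort q/C1)
bond 3 →R1  (0-jn J1 has e-setter on 2)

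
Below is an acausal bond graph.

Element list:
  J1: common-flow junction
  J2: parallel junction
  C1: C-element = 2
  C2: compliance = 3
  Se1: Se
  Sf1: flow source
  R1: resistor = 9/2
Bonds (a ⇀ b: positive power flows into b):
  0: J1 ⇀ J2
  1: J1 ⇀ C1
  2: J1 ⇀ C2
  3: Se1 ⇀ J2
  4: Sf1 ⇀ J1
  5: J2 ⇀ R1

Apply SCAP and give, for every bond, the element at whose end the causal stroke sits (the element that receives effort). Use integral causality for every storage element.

β3 stroke at J2  (Se1 (Se) sets effort on bond)
β4 stroke at Sf1  (Sf1 (Sf) sets flow on bond)
β0 stroke at J1  (common-f at J1 fixed by 4)
β1 stroke at J1  (1-jn J1 has f-setter on 4)
β2 stroke at J1  (J1: bond 4 brought flow, rest push out)
β5 stroke at R1  (0-jn J2 has e-setter on 3)

#0 →J1
#1 →J1
#2 →J1
#3 →J2
#4 →Sf1
#5 →R1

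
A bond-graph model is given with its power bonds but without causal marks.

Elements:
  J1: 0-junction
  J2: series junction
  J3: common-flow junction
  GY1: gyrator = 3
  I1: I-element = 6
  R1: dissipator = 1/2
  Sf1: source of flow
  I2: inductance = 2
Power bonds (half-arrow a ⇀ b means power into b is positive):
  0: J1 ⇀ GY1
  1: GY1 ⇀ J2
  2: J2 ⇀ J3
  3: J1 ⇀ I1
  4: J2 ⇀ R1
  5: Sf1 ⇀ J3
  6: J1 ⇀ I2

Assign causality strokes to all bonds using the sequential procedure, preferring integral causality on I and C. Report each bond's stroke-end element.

β5 stroke at Sf1  (source Sf1 imposes f)
β2 stroke at J3  (J3: bond 5 brought flow, rest push out)
β1 stroke at J2  (J2: bond 2 brought flow, rest push out)
β4 stroke at J2  (1-jn J2 has f-setter on 2)
β0 stroke at J1  (GY1 both-in/both-out from 1)
β3 stroke at I1  (0-jn J1 has e-setter on 0)
β6 stroke at I2  (J1 effort already set via bond 0)

b0 stroke at J1
b1 stroke at J2
b2 stroke at J3
b3 stroke at I1
b4 stroke at J2
b5 stroke at Sf1
b6 stroke at I2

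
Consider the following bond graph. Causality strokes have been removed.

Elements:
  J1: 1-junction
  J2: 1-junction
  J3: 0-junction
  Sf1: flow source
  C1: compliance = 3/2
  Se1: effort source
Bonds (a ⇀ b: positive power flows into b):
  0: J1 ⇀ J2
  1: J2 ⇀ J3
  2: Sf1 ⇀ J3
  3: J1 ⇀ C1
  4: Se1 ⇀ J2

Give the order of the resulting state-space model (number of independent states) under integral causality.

1  (C1 all integral)

b2 |Sf1  (Sf1: flow source, stroke at near end)
b4 |J2  (Se1 fixes effort; stroke away)
b1 |J3  (closing 0-jn rule on J3)
b0 |J2  (J2 flow already set via bond 1)
b3 |J1  (1-jn J1 has f-setter on 0)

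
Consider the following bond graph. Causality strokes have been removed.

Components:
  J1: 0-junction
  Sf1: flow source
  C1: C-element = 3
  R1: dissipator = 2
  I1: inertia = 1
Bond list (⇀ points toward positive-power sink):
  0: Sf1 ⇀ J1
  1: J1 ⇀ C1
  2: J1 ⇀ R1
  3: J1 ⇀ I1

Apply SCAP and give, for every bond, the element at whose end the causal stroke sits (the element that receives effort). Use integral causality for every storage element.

#0 →Sf1  (source Sf1 imposes f)
#1 →J1  (C1: C, integral causality)
#2 →R1  (J1: bond 1 brought effort, rest push out)
#3 →I1  (J1 effort already set via bond 1)

β0 →Sf1
β1 →J1
β2 →R1
β3 →I1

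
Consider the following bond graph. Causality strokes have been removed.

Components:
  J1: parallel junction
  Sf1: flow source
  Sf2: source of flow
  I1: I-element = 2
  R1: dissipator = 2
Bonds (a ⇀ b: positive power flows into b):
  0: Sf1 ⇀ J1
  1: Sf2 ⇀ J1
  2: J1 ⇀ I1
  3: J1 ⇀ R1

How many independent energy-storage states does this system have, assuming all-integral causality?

bond 0 →Sf1  (Sf1 (Sf) sets flow on bond)
bond 1 →Sf2  (Sf2: flow source, stroke at near end)
bond 2 →I1  (prefer integral on I1)
bond 3 →J1  (J1 needs exactly one e-in)

1  (I1 all integral)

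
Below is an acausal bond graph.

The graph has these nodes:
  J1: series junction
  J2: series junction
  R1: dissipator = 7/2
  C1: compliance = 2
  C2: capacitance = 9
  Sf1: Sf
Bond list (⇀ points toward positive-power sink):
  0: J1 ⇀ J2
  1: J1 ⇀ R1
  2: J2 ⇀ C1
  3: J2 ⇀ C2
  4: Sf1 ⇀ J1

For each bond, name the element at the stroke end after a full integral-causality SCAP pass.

bond 4 |Sf1  (Sf1 (Sf) sets flow on bond)
bond 0 |J1  (1-jn J1 has f-setter on 4)
bond 1 |J1  (J1 flow already set via bond 4)
bond 2 |J2  (1-jn J2 has f-setter on 0)
bond 3 |J2  (J2: bond 0 brought flow, rest push out)

β0 stroke→J1
β1 stroke→J1
β2 stroke→J2
β3 stroke→J2
β4 stroke→Sf1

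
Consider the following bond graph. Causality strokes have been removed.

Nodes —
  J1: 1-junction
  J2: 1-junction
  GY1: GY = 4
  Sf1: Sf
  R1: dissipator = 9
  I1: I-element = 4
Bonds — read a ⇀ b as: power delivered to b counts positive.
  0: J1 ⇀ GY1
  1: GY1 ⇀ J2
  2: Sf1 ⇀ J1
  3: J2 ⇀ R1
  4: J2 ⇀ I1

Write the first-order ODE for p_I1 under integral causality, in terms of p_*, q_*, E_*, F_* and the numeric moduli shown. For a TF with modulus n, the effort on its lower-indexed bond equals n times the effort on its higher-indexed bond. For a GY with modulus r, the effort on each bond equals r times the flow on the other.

β2 →Sf1  (Sf1 (Sf) sets flow on bond)
β0 →J1  (J1: bond 2 brought flow, rest push out)
β1 →J2  (GY1: gyrator matches bond 0)
β4 →I1  (I1: I, integral causality)
β3 →J2  (J2 flow already set via bond 4)

dp_I1/dt = 4*F_Sf1 - 9*p_I1/4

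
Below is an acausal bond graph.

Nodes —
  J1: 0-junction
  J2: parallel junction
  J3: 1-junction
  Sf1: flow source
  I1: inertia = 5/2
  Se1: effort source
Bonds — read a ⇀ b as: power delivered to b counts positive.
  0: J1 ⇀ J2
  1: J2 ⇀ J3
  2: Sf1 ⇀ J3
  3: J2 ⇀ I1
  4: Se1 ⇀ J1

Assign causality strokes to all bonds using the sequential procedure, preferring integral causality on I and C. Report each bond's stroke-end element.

b2 stroke at Sf1  (Sf1 (Sf) sets flow on bond)
b4 stroke at J1  (Se1: effort source, stroke at far end)
b0 stroke at J2  (common-e at J1 fixed by 4)
b1 stroke at J3  (J2: bond 0 brought effort, rest push out)
b3 stroke at I1  (0-jn J2 has e-setter on 0)

β0 stroke at J2
β1 stroke at J3
β2 stroke at Sf1
β3 stroke at I1
β4 stroke at J1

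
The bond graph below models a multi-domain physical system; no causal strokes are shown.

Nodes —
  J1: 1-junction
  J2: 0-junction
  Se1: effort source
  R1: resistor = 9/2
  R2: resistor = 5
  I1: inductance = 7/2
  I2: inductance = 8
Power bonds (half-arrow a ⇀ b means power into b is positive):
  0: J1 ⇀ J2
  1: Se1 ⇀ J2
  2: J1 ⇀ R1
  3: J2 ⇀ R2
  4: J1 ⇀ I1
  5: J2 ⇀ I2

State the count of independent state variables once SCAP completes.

2  (I1, I2 all integral)

β1 |J2  (Se1 (Se) sets effort on bond)
β0 |J1  (0-jn J2 has e-setter on 1)
β3 |R2  (0-jn J2 has e-setter on 1)
β5 |I2  (common-e at J2 fixed by 1)
β4 |I1  (I1: I, integral causality)
β2 |J1  (J1: bond 4 brought flow, rest push out)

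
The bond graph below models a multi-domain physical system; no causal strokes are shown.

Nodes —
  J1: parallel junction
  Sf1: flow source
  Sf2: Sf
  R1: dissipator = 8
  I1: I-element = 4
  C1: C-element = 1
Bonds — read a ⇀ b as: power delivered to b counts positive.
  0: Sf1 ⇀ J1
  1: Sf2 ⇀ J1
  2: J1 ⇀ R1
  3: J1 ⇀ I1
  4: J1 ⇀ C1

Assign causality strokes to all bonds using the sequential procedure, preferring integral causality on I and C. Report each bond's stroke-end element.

bond 0 |Sf1
bond 1 |Sf2
bond 2 |R1
bond 3 |I1
bond 4 |J1

bond 0 stroke→Sf1  (Sf1: flow source, stroke at near end)
bond 1 stroke→Sf2  (Sf2: flow source, stroke at near end)
bond 3 stroke→I1  (I1: I, integral causality)
bond 4 stroke→J1  (C1 outputs effort q/C1)
bond 2 stroke→R1  (0-jn J1 has e-setter on 4)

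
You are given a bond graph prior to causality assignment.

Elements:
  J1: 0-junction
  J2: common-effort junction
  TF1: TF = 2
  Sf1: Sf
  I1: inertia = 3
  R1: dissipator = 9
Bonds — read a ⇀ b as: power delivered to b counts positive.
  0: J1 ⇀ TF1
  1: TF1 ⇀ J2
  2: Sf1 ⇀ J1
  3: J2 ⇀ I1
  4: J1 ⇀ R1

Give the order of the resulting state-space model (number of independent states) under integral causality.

b2 stroke at Sf1  (Sf1 fixes flow; stroke at Sf1)
b3 stroke at I1  (prefer integral on I1)
b1 stroke at J2  (J2: last free bond brings effort in)
b0 stroke at TF1  (TF1: transformer flips bond 1)
b4 stroke at J1  (J1 needs exactly one e-in)

1  (I1 all integral)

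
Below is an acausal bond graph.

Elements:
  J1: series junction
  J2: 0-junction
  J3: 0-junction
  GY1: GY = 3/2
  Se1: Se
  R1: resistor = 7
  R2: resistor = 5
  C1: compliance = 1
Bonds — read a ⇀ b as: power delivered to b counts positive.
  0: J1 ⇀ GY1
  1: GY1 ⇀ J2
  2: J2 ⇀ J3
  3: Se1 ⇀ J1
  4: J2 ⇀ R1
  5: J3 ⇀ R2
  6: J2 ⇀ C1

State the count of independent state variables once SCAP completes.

#3 stroke at J1  (Se1 fixes effort; stroke away)
#0 stroke at GY1  (J1 needs exactly one f-in)
#1 stroke at GY1  (through GY1, causality inverts; strokes same side of GY1)
#6 stroke at J2  (C1: C, integral causality)
#2 stroke at J3  (J2: bond 6 brought effort, rest push out)
#4 stroke at R1  (J2 effort already set via bond 6)
#5 stroke at R2  (common-e at J3 fixed by 2)

1  (C1 all integral)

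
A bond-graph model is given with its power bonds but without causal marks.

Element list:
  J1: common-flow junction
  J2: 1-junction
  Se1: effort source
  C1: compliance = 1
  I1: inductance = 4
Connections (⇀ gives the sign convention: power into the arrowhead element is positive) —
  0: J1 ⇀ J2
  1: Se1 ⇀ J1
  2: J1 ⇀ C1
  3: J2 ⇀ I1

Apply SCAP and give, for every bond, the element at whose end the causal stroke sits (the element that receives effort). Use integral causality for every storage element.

β0 |J2
β1 |J1
β2 |J1
β3 |I1

β1 →J1  (Se1 fixes effort; stroke away)
β2 →J1  (C1: C, integral causality)
β0 →J2  (J1: last free bond brings flow in)
β3 →I1  (J2: last free bond brings flow in)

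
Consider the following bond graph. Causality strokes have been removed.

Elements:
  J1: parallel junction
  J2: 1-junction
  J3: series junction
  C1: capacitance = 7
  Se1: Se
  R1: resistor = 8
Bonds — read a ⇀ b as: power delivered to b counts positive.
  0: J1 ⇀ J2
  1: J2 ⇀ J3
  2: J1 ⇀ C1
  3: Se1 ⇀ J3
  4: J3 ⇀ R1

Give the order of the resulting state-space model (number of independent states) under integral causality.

#3 →J3  (Se1 (Se) sets effort on bond)
#2 →J1  (C1 outputs effort q/C1)
#0 →J2  (J1: bond 2 brought effort, rest push out)
#1 →J3  (J2: last free bond brings flow in)
#4 →R1  (J3 needs exactly one f-in)

1  (C1 all integral)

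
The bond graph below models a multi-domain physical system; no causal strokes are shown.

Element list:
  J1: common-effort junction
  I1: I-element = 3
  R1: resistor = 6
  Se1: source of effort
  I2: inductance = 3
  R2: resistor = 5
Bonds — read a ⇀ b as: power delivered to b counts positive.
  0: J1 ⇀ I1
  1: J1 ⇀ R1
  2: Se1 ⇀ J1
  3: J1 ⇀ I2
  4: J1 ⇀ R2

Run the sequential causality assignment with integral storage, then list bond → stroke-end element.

b0 stroke→I1
b1 stroke→R1
b2 stroke→J1
b3 stroke→I2
b4 stroke→R2

b2 stroke at J1  (Se1 fixes effort; stroke away)
b0 stroke at I1  (common-e at J1 fixed by 2)
b1 stroke at R1  (common-e at J1 fixed by 2)
b3 stroke at I2  (J1: bond 2 brought effort, rest push out)
b4 stroke at R2  (0-jn J1 has e-setter on 2)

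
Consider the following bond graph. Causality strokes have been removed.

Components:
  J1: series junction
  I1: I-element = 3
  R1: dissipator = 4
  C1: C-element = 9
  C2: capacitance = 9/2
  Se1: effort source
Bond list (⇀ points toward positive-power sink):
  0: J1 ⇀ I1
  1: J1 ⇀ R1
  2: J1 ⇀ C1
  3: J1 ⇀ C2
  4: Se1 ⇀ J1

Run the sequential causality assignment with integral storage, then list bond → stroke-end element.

β0 stroke at I1
β1 stroke at J1
β2 stroke at J1
β3 stroke at J1
β4 stroke at J1

bond 4 stroke→J1  (source Se1 imposes e)
bond 0 stroke→I1  (I1 integral (f out))
bond 1 stroke→J1  (J1: bond 0 brought flow, rest push out)
bond 2 stroke→J1  (1-jn J1 has f-setter on 0)
bond 3 stroke→J1  (J1 flow already set via bond 0)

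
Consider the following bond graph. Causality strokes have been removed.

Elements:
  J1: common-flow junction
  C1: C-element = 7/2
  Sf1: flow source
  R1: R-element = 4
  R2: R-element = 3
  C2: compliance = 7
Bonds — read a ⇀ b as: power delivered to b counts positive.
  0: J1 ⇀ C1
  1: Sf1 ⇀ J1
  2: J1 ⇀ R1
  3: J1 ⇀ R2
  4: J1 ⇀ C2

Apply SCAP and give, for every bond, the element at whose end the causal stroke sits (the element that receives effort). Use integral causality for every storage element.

β0 →J1
β1 →Sf1
β2 →J1
β3 →J1
β4 →J1

#1 →Sf1  (Sf1 fixes flow; stroke at Sf1)
#0 →J1  (J1: bond 1 brought flow, rest push out)
#2 →J1  (J1: bond 1 brought flow, rest push out)
#3 →J1  (common-f at J1 fixed by 1)
#4 →J1  (1-jn J1 has f-setter on 1)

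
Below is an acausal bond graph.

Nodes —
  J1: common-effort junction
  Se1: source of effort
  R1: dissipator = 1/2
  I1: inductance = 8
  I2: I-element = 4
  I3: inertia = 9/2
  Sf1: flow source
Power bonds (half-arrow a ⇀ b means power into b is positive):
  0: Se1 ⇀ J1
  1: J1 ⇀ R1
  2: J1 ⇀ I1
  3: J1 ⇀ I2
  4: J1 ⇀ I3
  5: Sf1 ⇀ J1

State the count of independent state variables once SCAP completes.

3  (I1, I2, I3 all integral)

#0 |J1  (Se1: effort source, stroke at far end)
#5 |Sf1  (Sf1 (Sf) sets flow on bond)
#1 |R1  (J1 effort already set via bond 0)
#2 |I1  (common-e at J1 fixed by 0)
#3 |I2  (0-jn J1 has e-setter on 0)
#4 |I3  (J1: bond 0 brought effort, rest push out)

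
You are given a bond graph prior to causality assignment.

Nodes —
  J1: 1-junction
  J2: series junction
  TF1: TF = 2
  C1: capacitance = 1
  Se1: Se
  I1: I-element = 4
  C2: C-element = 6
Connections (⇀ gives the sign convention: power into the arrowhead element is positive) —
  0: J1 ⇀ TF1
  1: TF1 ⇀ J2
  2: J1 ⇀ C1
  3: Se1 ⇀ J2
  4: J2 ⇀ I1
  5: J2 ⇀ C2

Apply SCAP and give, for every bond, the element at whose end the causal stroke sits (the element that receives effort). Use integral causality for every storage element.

bond 0 |TF1
bond 1 |J2
bond 2 |J1
bond 3 |J2
bond 4 |I1
bond 5 |J2

#3 |J2  (source Se1 imposes e)
#2 |J1  (prefer integral on C1)
#0 |TF1  (J1: last free bond brings flow in)
#1 |J2  (through TF1, causality passes straight; one stroke at TF1)
#4 |I1  (I1: I, integral causality)
#5 |J2  (1-jn J2 has f-setter on 4)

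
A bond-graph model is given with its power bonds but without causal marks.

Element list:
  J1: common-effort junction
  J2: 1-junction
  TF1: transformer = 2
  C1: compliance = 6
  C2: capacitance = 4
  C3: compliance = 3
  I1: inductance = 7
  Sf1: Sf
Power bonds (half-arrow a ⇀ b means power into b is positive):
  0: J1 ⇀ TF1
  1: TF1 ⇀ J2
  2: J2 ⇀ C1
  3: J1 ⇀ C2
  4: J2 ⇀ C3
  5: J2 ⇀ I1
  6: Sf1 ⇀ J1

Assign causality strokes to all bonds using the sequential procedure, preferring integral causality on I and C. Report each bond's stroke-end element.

#6 stroke at Sf1  (Sf1: flow source, stroke at near end)
#2 stroke at J2  (prefer integral on C1)
#3 stroke at J1  (prefer integral on C2)
#0 stroke at TF1  (J1: bond 3 brought effort, rest push out)
#1 stroke at J2  (TF1 one-in-one-out from 0)
#4 stroke at J2  (prefer integral on C3)
#5 stroke at I1  (J2: last free bond brings flow in)

#0 stroke at TF1
#1 stroke at J2
#2 stroke at J2
#3 stroke at J1
#4 stroke at J2
#5 stroke at I1
#6 stroke at Sf1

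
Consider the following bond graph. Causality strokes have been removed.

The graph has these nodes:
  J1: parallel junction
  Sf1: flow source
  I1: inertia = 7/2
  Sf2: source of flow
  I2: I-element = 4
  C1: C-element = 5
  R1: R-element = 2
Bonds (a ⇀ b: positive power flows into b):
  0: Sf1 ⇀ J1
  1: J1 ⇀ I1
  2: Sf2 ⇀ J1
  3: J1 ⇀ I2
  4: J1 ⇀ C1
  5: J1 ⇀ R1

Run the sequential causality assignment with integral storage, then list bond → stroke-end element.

β0 →Sf1  (source Sf1 imposes f)
β2 →Sf2  (Sf2 fixes flow; stroke at Sf2)
β1 →I1  (I1: I, integral causality)
β3 →I2  (I2 integral (f out))
β4 →J1  (prefer integral on C1)
β5 →R1  (J1: bond 4 brought effort, rest push out)

β0 stroke at Sf1
β1 stroke at I1
β2 stroke at Sf2
β3 stroke at I2
β4 stroke at J1
β5 stroke at R1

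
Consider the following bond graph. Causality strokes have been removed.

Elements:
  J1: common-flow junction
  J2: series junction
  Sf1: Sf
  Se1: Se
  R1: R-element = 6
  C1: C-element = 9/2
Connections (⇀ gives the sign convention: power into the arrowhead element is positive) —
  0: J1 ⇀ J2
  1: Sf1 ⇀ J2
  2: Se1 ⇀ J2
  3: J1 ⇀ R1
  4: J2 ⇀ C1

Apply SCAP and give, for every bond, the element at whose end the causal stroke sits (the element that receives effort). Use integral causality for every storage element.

β1 →Sf1  (source Sf1 imposes f)
β2 →J2  (Se1 (Se) sets effort on bond)
β0 →J2  (J2: bond 1 brought flow, rest push out)
β4 →J2  (J2 flow already set via bond 1)
β3 →J1  (common-f at J1 fixed by 0)

#0 →J2
#1 →Sf1
#2 →J2
#3 →J1
#4 →J2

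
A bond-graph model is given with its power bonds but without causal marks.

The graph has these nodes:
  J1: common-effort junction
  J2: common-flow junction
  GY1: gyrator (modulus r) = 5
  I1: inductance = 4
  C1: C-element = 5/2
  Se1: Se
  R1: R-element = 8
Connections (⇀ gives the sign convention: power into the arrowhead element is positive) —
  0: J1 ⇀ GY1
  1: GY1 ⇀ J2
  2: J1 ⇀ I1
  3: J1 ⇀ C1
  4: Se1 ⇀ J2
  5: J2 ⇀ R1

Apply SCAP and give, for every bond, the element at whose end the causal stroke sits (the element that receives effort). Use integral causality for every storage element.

β0 |GY1
β1 |GY1
β2 |I1
β3 |J1
β4 |J2
β5 |J2

bond 4 stroke→J2  (Se1 fixes effort; stroke away)
bond 2 stroke→I1  (I1: I, integral causality)
bond 3 stroke→J1  (C1 integral (e out))
bond 0 stroke→GY1  (common-e at J1 fixed by 3)
bond 1 stroke→GY1  (through GY1, causality inverts; strokes same side of GY1)
bond 5 stroke→J2  (common-f at J2 fixed by 1)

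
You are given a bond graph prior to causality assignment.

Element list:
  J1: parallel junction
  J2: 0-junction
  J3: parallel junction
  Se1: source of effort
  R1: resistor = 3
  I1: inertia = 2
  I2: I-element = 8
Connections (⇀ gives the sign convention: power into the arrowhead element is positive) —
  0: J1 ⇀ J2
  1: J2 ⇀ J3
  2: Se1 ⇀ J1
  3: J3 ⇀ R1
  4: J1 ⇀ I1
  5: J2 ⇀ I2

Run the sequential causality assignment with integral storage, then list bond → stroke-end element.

bond 2 →J1  (source Se1 imposes e)
bond 0 →J2  (J1 effort already set via bond 2)
bond 4 →I1  (J1: bond 2 brought effort, rest push out)
bond 1 →J3  (J2 effort already set via bond 0)
bond 5 →I2  (J2 effort already set via bond 0)
bond 3 →R1  (J3: bond 1 brought effort, rest push out)

bond 0 stroke at J2
bond 1 stroke at J3
bond 2 stroke at J1
bond 3 stroke at R1
bond 4 stroke at I1
bond 5 stroke at I2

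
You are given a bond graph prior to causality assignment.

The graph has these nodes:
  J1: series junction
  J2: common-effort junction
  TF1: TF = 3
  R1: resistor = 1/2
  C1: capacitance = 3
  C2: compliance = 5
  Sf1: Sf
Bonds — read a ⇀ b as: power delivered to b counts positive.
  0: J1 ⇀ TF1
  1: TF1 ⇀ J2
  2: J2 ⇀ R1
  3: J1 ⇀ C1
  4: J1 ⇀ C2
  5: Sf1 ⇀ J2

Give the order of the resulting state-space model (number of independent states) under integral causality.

2  (C1, C2 all integral)

#5 stroke→Sf1  (Sf1 fixes flow; stroke at Sf1)
#3 stroke→J1  (C1: C, integral causality)
#4 stroke→J1  (prefer integral on C2)
#0 stroke→TF1  (closing 1-jn rule on J1)
#1 stroke→J2  (TF TF1: opposite of bond 0)
#2 stroke→R1  (J2: bond 1 brought effort, rest push out)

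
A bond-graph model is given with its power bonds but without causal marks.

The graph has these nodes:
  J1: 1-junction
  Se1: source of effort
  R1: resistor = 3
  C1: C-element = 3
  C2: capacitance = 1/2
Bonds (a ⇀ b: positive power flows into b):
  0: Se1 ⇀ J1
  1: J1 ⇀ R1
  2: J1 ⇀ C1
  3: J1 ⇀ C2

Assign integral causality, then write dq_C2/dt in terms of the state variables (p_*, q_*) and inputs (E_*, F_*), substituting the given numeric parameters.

dq_C2/dt = E_Se1/3 - q_C1/9 - 2*q_C2/3

β0 |J1  (Se1 (Se) sets effort on bond)
β2 |J1  (C1: C, integral causality)
β3 |J1  (C2 integral (e out))
β1 |R1  (J1 needs exactly one f-in)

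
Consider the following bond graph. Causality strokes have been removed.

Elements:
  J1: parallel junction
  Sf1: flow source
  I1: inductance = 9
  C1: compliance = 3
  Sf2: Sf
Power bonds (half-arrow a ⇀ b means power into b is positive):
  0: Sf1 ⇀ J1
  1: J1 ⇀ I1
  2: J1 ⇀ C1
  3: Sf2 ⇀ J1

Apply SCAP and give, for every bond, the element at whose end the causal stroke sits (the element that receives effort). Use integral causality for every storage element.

bond 0 stroke at Sf1
bond 1 stroke at I1
bond 2 stroke at J1
bond 3 stroke at Sf2

#0 |Sf1  (Sf1: flow source, stroke at near end)
#3 |Sf2  (Sf2: flow source, stroke at near end)
#1 |I1  (I1 outputs flow p/I1)
#2 |J1  (J1 needs exactly one e-in)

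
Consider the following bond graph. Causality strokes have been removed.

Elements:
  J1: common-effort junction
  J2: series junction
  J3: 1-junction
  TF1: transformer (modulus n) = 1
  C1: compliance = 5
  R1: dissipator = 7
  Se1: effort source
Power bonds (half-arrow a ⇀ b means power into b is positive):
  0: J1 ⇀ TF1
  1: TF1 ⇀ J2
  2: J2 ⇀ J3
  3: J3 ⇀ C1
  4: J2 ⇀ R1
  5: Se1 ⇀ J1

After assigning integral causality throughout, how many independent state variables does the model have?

1  (C1 all integral)

#5 →J1  (Se1: effort source, stroke at far end)
#0 →TF1  (0-jn J1 has e-setter on 5)
#1 →J2  (TF1: transformer flips bond 0)
#3 →J3  (C1 outputs effort q/C1)
#2 →J2  (J3: last free bond brings flow in)
#4 →R1  (closing 1-jn rule on J2)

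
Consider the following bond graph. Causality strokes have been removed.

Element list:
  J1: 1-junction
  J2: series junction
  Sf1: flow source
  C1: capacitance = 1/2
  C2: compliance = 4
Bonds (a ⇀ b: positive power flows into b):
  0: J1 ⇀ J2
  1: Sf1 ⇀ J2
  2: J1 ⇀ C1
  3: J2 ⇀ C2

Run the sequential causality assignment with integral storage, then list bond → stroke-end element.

b0 |J2
b1 |Sf1
b2 |J1
b3 |J2

#1 |Sf1  (Sf1 fixes flow; stroke at Sf1)
#0 |J2  (J2: bond 1 brought flow, rest push out)
#3 |J2  (common-f at J2 fixed by 1)
#2 |J1  (1-jn J1 has f-setter on 0)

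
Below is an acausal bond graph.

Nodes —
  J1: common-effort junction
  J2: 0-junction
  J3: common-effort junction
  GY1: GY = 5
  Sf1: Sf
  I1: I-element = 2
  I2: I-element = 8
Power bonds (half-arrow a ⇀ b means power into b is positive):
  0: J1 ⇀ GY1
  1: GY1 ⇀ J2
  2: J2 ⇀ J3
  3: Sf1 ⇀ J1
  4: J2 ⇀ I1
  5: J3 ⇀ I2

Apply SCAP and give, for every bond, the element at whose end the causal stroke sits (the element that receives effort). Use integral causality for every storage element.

bond 3 →Sf1  (source Sf1 imposes f)
bond 0 →J1  (J1 needs exactly one e-in)
bond 1 →J2  (GY1: gyrator matches bond 0)
bond 2 →J3  (0-jn J2 has e-setter on 1)
bond 4 →I1  (common-e at J2 fixed by 1)
bond 5 →I2  (J3 effort already set via bond 2)

bond 0 |J1
bond 1 |J2
bond 2 |J3
bond 3 |Sf1
bond 4 |I1
bond 5 |I2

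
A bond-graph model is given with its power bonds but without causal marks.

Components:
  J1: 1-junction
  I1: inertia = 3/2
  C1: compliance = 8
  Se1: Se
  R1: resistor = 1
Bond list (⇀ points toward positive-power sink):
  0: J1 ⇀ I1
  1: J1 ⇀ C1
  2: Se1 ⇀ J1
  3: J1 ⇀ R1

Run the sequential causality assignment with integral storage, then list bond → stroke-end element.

#0 stroke→I1
#1 stroke→J1
#2 stroke→J1
#3 stroke→J1

bond 2 stroke at J1  (Se1: effort source, stroke at far end)
bond 0 stroke at I1  (I1 integral (f out))
bond 1 stroke at J1  (J1: bond 0 brought flow, rest push out)
bond 3 stroke at J1  (J1: bond 0 brought flow, rest push out)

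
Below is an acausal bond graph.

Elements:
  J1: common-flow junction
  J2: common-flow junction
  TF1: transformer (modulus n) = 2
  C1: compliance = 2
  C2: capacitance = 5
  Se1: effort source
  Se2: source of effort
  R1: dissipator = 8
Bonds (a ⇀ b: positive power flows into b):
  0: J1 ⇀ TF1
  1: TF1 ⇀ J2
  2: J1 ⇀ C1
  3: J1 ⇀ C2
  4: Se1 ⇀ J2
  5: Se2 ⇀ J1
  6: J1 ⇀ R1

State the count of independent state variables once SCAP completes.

#4 →J2  (Se1 (Se) sets effort on bond)
#5 →J1  (Se2 (Se) sets effort on bond)
#1 →TF1  (only one flow-in slot at J2)
#0 →J1  (TF TF1: opposite of bond 1)
#2 →J1  (C1 integral (e out))
#3 →J1  (C2 outputs effort q/C2)
#6 →R1  (J1: last free bond brings flow in)

2  (C1, C2 all integral)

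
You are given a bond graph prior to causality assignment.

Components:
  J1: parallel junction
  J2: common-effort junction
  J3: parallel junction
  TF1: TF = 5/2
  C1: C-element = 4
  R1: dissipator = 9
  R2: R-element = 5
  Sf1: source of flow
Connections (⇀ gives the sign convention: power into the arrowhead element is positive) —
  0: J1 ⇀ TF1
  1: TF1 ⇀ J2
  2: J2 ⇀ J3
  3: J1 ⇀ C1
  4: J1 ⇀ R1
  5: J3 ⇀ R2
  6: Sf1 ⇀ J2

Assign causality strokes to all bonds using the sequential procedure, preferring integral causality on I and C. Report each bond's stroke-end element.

#6 stroke at Sf1  (Sf1: flow source, stroke at near end)
#3 stroke at J1  (C1 outputs effort q/C1)
#0 stroke at TF1  (common-e at J1 fixed by 3)
#4 stroke at R1  (0-jn J1 has e-setter on 3)
#1 stroke at J2  (TF1: transformer flips bond 0)
#2 stroke at J3  (0-jn J2 has e-setter on 1)
#5 stroke at R2  (0-jn J3 has e-setter on 2)

b0 |TF1
b1 |J2
b2 |J3
b3 |J1
b4 |R1
b5 |R2
b6 |Sf1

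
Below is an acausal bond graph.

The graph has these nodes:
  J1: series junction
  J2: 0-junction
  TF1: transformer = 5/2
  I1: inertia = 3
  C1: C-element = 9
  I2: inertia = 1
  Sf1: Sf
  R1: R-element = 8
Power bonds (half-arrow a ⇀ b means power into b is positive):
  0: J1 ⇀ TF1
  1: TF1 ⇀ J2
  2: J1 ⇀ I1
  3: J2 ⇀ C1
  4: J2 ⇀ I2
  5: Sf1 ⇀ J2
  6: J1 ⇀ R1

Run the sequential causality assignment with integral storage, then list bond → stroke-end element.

β0 |J1
β1 |TF1
β2 |I1
β3 |J2
β4 |I2
β5 |Sf1
β6 |J1

β5 stroke at Sf1  (Sf1 fixes flow; stroke at Sf1)
β2 stroke at I1  (prefer integral on I1)
β0 stroke at J1  (common-f at J1 fixed by 2)
β6 stroke at J1  (J1: bond 2 brought flow, rest push out)
β1 stroke at TF1  (through TF1, causality passes straight; one stroke at TF1)
β3 stroke at J2  (C1 outputs effort q/C1)
β4 stroke at I2  (common-e at J2 fixed by 3)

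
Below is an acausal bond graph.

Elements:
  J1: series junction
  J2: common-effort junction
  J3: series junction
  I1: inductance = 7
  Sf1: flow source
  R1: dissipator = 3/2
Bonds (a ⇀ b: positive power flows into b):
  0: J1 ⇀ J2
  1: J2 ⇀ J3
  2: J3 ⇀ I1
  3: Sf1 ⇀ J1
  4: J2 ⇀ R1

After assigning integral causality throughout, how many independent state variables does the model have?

b3 |Sf1  (source Sf1 imposes f)
b0 |J1  (1-jn J1 has f-setter on 3)
b2 |I1  (I1: I, integral causality)
b1 |J3  (common-f at J3 fixed by 2)
b4 |J2  (J2 needs exactly one e-in)

1  (I1 all integral)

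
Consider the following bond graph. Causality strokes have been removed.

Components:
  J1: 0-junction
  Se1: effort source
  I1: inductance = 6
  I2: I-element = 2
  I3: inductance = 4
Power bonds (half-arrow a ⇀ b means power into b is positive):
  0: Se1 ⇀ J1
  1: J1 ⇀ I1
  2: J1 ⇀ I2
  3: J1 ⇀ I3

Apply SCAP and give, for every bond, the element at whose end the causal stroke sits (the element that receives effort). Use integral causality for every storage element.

#0 →J1  (Se1 fixes effort; stroke away)
#1 →I1  (0-jn J1 has e-setter on 0)
#2 →I2  (0-jn J1 has e-setter on 0)
#3 →I3  (J1: bond 0 brought effort, rest push out)

β0 →J1
β1 →I1
β2 →I2
β3 →I3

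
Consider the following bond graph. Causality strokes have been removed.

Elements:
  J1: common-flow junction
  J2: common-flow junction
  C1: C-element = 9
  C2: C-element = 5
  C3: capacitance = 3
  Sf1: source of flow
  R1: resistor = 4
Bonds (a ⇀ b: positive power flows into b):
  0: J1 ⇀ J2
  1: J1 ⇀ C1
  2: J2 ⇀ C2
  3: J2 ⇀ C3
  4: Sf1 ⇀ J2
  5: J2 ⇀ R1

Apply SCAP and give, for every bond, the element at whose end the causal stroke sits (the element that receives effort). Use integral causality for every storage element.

β4 stroke→Sf1  (source Sf1 imposes f)
β0 stroke→J2  (J2 flow already set via bond 4)
β2 stroke→J2  (J2 flow already set via bond 4)
β3 stroke→J2  (J2 flow already set via bond 4)
β5 stroke→J2  (J2: bond 4 brought flow, rest push out)
β1 stroke→J1  (1-jn J1 has f-setter on 0)

b0 stroke→J2
b1 stroke→J1
b2 stroke→J2
b3 stroke→J2
b4 stroke→Sf1
b5 stroke→J2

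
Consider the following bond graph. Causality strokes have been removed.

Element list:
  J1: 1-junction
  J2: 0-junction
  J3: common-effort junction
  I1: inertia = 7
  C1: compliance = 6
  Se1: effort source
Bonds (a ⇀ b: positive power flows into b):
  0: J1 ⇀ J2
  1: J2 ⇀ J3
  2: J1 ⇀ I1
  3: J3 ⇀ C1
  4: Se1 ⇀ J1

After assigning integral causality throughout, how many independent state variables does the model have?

b4 →J1  (Se1: effort source, stroke at far end)
b2 →I1  (I1 integral (f out))
b0 →J1  (J1: bond 2 brought flow, rest push out)
b1 →J2  (J2 needs exactly one e-in)
b3 →J3  (J3 needs exactly one e-in)

2  (C1, I1 all integral)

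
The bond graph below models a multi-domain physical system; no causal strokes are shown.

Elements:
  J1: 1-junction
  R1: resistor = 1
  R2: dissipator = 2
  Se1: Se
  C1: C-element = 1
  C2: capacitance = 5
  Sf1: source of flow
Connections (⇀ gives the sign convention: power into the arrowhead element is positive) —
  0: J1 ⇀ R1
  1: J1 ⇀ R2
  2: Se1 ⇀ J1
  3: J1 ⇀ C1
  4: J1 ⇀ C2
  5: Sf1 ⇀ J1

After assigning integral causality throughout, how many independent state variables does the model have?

#2 stroke at J1  (Se1: effort source, stroke at far end)
#5 stroke at Sf1  (Sf1 fixes flow; stroke at Sf1)
#0 stroke at J1  (1-jn J1 has f-setter on 5)
#1 stroke at J1  (common-f at J1 fixed by 5)
#3 stroke at J1  (1-jn J1 has f-setter on 5)
#4 stroke at J1  (1-jn J1 has f-setter on 5)

2  (C1, C2 all integral)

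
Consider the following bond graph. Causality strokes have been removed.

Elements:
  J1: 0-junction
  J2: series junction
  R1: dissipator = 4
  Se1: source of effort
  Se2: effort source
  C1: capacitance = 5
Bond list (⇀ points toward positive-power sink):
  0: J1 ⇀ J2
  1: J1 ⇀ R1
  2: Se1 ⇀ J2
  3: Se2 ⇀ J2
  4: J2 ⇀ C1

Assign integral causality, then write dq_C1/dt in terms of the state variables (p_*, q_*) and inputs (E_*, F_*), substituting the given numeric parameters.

dq_C1/dt = E_Se1/4 + E_Se2/4 - q_C1/20

b2 stroke at J2  (Se1 (Se) sets effort on bond)
b3 stroke at J2  (Se2 fixes effort; stroke away)
b4 stroke at J2  (C1: C, integral causality)
b0 stroke at J1  (J2 needs exactly one f-in)
b1 stroke at R1  (J1 effort already set via bond 0)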